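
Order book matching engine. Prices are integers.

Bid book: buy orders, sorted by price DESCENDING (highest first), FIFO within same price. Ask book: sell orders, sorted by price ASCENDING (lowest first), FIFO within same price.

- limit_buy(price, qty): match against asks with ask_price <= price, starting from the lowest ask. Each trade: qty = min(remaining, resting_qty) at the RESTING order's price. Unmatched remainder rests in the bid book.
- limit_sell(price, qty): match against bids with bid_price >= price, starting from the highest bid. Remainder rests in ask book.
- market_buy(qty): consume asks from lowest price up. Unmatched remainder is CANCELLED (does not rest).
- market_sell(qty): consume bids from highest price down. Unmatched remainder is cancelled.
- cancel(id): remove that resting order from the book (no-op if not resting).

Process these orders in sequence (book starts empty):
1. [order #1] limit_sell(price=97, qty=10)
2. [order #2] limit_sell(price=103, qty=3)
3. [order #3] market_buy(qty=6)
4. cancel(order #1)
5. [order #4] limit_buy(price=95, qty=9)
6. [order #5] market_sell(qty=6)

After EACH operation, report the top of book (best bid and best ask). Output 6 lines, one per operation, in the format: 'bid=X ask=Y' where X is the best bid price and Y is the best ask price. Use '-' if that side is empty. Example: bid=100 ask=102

Answer: bid=- ask=97
bid=- ask=97
bid=- ask=97
bid=- ask=103
bid=95 ask=103
bid=95 ask=103

Derivation:
After op 1 [order #1] limit_sell(price=97, qty=10): fills=none; bids=[-] asks=[#1:10@97]
After op 2 [order #2] limit_sell(price=103, qty=3): fills=none; bids=[-] asks=[#1:10@97 #2:3@103]
After op 3 [order #3] market_buy(qty=6): fills=#3x#1:6@97; bids=[-] asks=[#1:4@97 #2:3@103]
After op 4 cancel(order #1): fills=none; bids=[-] asks=[#2:3@103]
After op 5 [order #4] limit_buy(price=95, qty=9): fills=none; bids=[#4:9@95] asks=[#2:3@103]
After op 6 [order #5] market_sell(qty=6): fills=#4x#5:6@95; bids=[#4:3@95] asks=[#2:3@103]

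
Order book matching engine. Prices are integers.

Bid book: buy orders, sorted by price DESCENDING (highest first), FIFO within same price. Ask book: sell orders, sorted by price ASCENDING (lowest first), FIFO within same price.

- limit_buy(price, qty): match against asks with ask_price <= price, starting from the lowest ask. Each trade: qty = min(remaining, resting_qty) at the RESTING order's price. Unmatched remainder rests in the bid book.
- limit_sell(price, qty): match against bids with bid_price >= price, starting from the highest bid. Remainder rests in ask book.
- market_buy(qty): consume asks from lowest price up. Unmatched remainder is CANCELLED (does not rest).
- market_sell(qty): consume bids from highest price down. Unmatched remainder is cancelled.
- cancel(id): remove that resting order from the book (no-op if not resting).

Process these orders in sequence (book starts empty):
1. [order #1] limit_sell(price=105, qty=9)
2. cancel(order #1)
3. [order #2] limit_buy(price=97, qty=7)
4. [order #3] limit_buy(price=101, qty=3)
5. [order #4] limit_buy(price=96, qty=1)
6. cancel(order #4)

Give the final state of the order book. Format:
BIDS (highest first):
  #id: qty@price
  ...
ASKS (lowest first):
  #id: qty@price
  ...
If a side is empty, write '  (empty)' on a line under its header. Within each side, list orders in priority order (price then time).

Answer: BIDS (highest first):
  #3: 3@101
  #2: 7@97
ASKS (lowest first):
  (empty)

Derivation:
After op 1 [order #1] limit_sell(price=105, qty=9): fills=none; bids=[-] asks=[#1:9@105]
After op 2 cancel(order #1): fills=none; bids=[-] asks=[-]
After op 3 [order #2] limit_buy(price=97, qty=7): fills=none; bids=[#2:7@97] asks=[-]
After op 4 [order #3] limit_buy(price=101, qty=3): fills=none; bids=[#3:3@101 #2:7@97] asks=[-]
After op 5 [order #4] limit_buy(price=96, qty=1): fills=none; bids=[#3:3@101 #2:7@97 #4:1@96] asks=[-]
After op 6 cancel(order #4): fills=none; bids=[#3:3@101 #2:7@97] asks=[-]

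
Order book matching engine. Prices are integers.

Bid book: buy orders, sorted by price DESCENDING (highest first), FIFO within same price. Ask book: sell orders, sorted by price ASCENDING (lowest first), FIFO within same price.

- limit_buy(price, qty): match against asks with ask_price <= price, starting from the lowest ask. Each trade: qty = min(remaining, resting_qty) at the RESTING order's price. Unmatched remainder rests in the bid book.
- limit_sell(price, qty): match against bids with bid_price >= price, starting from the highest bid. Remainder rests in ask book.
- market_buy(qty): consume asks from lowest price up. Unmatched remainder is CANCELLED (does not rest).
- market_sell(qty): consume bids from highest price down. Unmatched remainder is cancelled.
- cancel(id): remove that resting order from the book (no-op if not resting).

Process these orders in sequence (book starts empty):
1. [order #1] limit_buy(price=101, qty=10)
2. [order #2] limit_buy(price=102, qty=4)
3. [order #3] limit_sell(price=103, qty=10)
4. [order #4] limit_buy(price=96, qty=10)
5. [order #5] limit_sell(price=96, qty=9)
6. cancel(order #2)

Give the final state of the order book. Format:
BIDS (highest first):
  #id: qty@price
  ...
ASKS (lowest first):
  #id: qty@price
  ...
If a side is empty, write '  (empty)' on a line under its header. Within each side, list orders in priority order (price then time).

After op 1 [order #1] limit_buy(price=101, qty=10): fills=none; bids=[#1:10@101] asks=[-]
After op 2 [order #2] limit_buy(price=102, qty=4): fills=none; bids=[#2:4@102 #1:10@101] asks=[-]
After op 3 [order #3] limit_sell(price=103, qty=10): fills=none; bids=[#2:4@102 #1:10@101] asks=[#3:10@103]
After op 4 [order #4] limit_buy(price=96, qty=10): fills=none; bids=[#2:4@102 #1:10@101 #4:10@96] asks=[#3:10@103]
After op 5 [order #5] limit_sell(price=96, qty=9): fills=#2x#5:4@102 #1x#5:5@101; bids=[#1:5@101 #4:10@96] asks=[#3:10@103]
After op 6 cancel(order #2): fills=none; bids=[#1:5@101 #4:10@96] asks=[#3:10@103]

Answer: BIDS (highest first):
  #1: 5@101
  #4: 10@96
ASKS (lowest first):
  #3: 10@103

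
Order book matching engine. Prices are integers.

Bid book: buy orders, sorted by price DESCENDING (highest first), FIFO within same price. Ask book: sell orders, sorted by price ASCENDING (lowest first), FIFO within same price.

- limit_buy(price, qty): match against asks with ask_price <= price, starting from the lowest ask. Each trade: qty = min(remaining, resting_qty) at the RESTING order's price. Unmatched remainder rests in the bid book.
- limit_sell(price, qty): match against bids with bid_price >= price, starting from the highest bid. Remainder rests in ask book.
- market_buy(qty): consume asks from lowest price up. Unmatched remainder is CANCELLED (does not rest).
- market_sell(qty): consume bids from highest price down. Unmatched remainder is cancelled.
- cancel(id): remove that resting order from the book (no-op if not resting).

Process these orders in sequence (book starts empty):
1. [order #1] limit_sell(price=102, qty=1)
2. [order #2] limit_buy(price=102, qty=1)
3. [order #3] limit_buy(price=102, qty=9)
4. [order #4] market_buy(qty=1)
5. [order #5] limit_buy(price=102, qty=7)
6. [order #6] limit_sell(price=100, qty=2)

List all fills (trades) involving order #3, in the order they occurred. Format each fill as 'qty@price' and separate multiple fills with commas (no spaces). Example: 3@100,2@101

Answer: 2@102

Derivation:
After op 1 [order #1] limit_sell(price=102, qty=1): fills=none; bids=[-] asks=[#1:1@102]
After op 2 [order #2] limit_buy(price=102, qty=1): fills=#2x#1:1@102; bids=[-] asks=[-]
After op 3 [order #3] limit_buy(price=102, qty=9): fills=none; bids=[#3:9@102] asks=[-]
After op 4 [order #4] market_buy(qty=1): fills=none; bids=[#3:9@102] asks=[-]
After op 5 [order #5] limit_buy(price=102, qty=7): fills=none; bids=[#3:9@102 #5:7@102] asks=[-]
After op 6 [order #6] limit_sell(price=100, qty=2): fills=#3x#6:2@102; bids=[#3:7@102 #5:7@102] asks=[-]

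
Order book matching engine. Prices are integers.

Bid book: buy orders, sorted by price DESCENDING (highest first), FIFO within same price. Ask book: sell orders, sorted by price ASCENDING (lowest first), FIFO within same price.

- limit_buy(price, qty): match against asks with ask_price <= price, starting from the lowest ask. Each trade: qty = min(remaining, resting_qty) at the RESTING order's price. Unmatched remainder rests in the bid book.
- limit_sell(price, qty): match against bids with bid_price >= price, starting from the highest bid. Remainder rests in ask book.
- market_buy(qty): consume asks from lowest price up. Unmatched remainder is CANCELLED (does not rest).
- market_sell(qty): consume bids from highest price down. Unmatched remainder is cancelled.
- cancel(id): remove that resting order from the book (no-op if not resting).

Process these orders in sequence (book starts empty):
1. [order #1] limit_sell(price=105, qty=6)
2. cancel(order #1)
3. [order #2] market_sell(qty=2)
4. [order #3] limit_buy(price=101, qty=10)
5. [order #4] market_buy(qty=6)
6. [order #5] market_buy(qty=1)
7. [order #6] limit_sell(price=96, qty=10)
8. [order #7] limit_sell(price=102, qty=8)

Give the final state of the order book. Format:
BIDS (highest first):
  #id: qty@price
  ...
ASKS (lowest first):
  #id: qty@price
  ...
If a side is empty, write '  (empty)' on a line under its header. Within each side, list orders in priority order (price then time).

Answer: BIDS (highest first):
  (empty)
ASKS (lowest first):
  #7: 8@102

Derivation:
After op 1 [order #1] limit_sell(price=105, qty=6): fills=none; bids=[-] asks=[#1:6@105]
After op 2 cancel(order #1): fills=none; bids=[-] asks=[-]
After op 3 [order #2] market_sell(qty=2): fills=none; bids=[-] asks=[-]
After op 4 [order #3] limit_buy(price=101, qty=10): fills=none; bids=[#3:10@101] asks=[-]
After op 5 [order #4] market_buy(qty=6): fills=none; bids=[#3:10@101] asks=[-]
After op 6 [order #5] market_buy(qty=1): fills=none; bids=[#3:10@101] asks=[-]
After op 7 [order #6] limit_sell(price=96, qty=10): fills=#3x#6:10@101; bids=[-] asks=[-]
After op 8 [order #7] limit_sell(price=102, qty=8): fills=none; bids=[-] asks=[#7:8@102]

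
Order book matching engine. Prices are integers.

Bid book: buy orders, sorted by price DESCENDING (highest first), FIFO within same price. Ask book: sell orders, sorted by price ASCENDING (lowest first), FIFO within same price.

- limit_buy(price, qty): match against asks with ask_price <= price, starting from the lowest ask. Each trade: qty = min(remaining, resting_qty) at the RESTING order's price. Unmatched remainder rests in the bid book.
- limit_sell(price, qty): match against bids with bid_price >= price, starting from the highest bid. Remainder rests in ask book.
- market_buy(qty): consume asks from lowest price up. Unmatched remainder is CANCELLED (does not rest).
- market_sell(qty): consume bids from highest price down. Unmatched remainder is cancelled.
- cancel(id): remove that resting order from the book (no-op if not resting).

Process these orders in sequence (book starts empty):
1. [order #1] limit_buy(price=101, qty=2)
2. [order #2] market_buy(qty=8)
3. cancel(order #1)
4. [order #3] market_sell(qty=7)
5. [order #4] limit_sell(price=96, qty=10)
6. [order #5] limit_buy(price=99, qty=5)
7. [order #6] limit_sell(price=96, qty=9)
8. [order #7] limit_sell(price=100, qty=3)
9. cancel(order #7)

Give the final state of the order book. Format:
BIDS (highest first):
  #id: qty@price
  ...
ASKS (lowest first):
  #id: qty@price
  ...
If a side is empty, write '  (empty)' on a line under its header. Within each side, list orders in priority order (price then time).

Answer: BIDS (highest first):
  (empty)
ASKS (lowest first):
  #4: 5@96
  #6: 9@96

Derivation:
After op 1 [order #1] limit_buy(price=101, qty=2): fills=none; bids=[#1:2@101] asks=[-]
After op 2 [order #2] market_buy(qty=8): fills=none; bids=[#1:2@101] asks=[-]
After op 3 cancel(order #1): fills=none; bids=[-] asks=[-]
After op 4 [order #3] market_sell(qty=7): fills=none; bids=[-] asks=[-]
After op 5 [order #4] limit_sell(price=96, qty=10): fills=none; bids=[-] asks=[#4:10@96]
After op 6 [order #5] limit_buy(price=99, qty=5): fills=#5x#4:5@96; bids=[-] asks=[#4:5@96]
After op 7 [order #6] limit_sell(price=96, qty=9): fills=none; bids=[-] asks=[#4:5@96 #6:9@96]
After op 8 [order #7] limit_sell(price=100, qty=3): fills=none; bids=[-] asks=[#4:5@96 #6:9@96 #7:3@100]
After op 9 cancel(order #7): fills=none; bids=[-] asks=[#4:5@96 #6:9@96]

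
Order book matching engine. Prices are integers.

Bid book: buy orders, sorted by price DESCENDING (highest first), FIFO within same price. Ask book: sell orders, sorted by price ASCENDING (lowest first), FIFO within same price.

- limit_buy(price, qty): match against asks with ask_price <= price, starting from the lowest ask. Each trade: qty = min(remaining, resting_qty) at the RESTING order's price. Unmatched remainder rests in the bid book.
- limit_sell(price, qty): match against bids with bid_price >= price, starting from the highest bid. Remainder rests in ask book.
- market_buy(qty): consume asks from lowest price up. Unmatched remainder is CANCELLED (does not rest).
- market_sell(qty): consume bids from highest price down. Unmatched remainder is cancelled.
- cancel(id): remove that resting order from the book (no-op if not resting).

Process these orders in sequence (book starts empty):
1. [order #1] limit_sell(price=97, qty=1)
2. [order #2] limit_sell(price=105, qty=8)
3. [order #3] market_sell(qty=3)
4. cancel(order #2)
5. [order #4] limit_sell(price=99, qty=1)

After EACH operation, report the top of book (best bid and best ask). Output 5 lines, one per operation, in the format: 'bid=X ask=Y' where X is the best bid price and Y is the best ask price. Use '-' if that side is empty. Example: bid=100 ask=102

After op 1 [order #1] limit_sell(price=97, qty=1): fills=none; bids=[-] asks=[#1:1@97]
After op 2 [order #2] limit_sell(price=105, qty=8): fills=none; bids=[-] asks=[#1:1@97 #2:8@105]
After op 3 [order #3] market_sell(qty=3): fills=none; bids=[-] asks=[#1:1@97 #2:8@105]
After op 4 cancel(order #2): fills=none; bids=[-] asks=[#1:1@97]
After op 5 [order #4] limit_sell(price=99, qty=1): fills=none; bids=[-] asks=[#1:1@97 #4:1@99]

Answer: bid=- ask=97
bid=- ask=97
bid=- ask=97
bid=- ask=97
bid=- ask=97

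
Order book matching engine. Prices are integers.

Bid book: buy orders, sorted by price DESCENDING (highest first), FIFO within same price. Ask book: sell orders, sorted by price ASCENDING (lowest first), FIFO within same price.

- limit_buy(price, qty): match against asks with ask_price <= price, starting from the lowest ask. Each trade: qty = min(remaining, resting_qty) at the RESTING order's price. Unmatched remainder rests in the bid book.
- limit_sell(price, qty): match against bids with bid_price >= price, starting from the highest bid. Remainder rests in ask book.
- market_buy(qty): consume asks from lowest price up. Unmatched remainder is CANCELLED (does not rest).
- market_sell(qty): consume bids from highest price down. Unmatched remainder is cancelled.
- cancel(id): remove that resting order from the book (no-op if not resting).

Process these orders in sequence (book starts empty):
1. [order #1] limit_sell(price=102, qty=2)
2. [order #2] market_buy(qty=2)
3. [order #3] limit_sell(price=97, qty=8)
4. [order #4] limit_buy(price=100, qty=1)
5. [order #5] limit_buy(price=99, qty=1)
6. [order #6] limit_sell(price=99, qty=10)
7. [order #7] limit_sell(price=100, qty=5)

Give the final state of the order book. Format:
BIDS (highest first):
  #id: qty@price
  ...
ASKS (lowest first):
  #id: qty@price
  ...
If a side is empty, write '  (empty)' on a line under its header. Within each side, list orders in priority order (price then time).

After op 1 [order #1] limit_sell(price=102, qty=2): fills=none; bids=[-] asks=[#1:2@102]
After op 2 [order #2] market_buy(qty=2): fills=#2x#1:2@102; bids=[-] asks=[-]
After op 3 [order #3] limit_sell(price=97, qty=8): fills=none; bids=[-] asks=[#3:8@97]
After op 4 [order #4] limit_buy(price=100, qty=1): fills=#4x#3:1@97; bids=[-] asks=[#3:7@97]
After op 5 [order #5] limit_buy(price=99, qty=1): fills=#5x#3:1@97; bids=[-] asks=[#3:6@97]
After op 6 [order #6] limit_sell(price=99, qty=10): fills=none; bids=[-] asks=[#3:6@97 #6:10@99]
After op 7 [order #7] limit_sell(price=100, qty=5): fills=none; bids=[-] asks=[#3:6@97 #6:10@99 #7:5@100]

Answer: BIDS (highest first):
  (empty)
ASKS (lowest first):
  #3: 6@97
  #6: 10@99
  #7: 5@100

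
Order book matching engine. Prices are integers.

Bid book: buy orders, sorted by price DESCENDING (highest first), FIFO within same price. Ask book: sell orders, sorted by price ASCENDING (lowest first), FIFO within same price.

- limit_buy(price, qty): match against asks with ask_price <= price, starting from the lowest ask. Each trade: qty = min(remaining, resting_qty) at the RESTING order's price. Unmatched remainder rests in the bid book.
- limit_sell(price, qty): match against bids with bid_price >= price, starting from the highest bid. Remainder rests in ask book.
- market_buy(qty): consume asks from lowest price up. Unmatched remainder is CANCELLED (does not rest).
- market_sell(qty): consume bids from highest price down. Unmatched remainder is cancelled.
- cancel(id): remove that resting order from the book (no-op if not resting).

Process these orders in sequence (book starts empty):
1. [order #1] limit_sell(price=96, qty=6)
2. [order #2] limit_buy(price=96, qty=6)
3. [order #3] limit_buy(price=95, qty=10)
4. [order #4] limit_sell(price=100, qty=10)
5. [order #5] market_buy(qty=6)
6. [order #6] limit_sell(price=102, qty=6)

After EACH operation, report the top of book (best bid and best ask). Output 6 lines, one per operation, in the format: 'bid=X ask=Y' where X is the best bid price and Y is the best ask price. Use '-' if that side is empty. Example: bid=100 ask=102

After op 1 [order #1] limit_sell(price=96, qty=6): fills=none; bids=[-] asks=[#1:6@96]
After op 2 [order #2] limit_buy(price=96, qty=6): fills=#2x#1:6@96; bids=[-] asks=[-]
After op 3 [order #3] limit_buy(price=95, qty=10): fills=none; bids=[#3:10@95] asks=[-]
After op 4 [order #4] limit_sell(price=100, qty=10): fills=none; bids=[#3:10@95] asks=[#4:10@100]
After op 5 [order #5] market_buy(qty=6): fills=#5x#4:6@100; bids=[#3:10@95] asks=[#4:4@100]
After op 6 [order #6] limit_sell(price=102, qty=6): fills=none; bids=[#3:10@95] asks=[#4:4@100 #6:6@102]

Answer: bid=- ask=96
bid=- ask=-
bid=95 ask=-
bid=95 ask=100
bid=95 ask=100
bid=95 ask=100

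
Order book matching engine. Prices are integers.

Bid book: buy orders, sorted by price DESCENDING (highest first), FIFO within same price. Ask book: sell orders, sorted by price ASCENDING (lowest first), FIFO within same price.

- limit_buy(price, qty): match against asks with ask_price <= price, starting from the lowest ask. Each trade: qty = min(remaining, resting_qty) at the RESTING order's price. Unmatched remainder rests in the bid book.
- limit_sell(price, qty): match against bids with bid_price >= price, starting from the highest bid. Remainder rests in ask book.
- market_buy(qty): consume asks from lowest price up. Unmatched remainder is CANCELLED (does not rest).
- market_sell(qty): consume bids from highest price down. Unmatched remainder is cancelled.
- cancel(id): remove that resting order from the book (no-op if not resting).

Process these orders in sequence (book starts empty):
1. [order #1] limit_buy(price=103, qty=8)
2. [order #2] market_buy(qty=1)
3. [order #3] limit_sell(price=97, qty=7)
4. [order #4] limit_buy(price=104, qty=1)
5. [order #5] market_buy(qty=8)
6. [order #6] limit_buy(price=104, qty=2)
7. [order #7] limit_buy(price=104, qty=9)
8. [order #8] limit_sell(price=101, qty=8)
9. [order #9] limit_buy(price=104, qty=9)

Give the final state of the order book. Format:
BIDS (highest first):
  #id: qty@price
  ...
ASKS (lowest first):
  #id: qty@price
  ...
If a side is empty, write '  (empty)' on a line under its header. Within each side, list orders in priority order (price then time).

After op 1 [order #1] limit_buy(price=103, qty=8): fills=none; bids=[#1:8@103] asks=[-]
After op 2 [order #2] market_buy(qty=1): fills=none; bids=[#1:8@103] asks=[-]
After op 3 [order #3] limit_sell(price=97, qty=7): fills=#1x#3:7@103; bids=[#1:1@103] asks=[-]
After op 4 [order #4] limit_buy(price=104, qty=1): fills=none; bids=[#4:1@104 #1:1@103] asks=[-]
After op 5 [order #5] market_buy(qty=8): fills=none; bids=[#4:1@104 #1:1@103] asks=[-]
After op 6 [order #6] limit_buy(price=104, qty=2): fills=none; bids=[#4:1@104 #6:2@104 #1:1@103] asks=[-]
After op 7 [order #7] limit_buy(price=104, qty=9): fills=none; bids=[#4:1@104 #6:2@104 #7:9@104 #1:1@103] asks=[-]
After op 8 [order #8] limit_sell(price=101, qty=8): fills=#4x#8:1@104 #6x#8:2@104 #7x#8:5@104; bids=[#7:4@104 #1:1@103] asks=[-]
After op 9 [order #9] limit_buy(price=104, qty=9): fills=none; bids=[#7:4@104 #9:9@104 #1:1@103] asks=[-]

Answer: BIDS (highest first):
  #7: 4@104
  #9: 9@104
  #1: 1@103
ASKS (lowest first):
  (empty)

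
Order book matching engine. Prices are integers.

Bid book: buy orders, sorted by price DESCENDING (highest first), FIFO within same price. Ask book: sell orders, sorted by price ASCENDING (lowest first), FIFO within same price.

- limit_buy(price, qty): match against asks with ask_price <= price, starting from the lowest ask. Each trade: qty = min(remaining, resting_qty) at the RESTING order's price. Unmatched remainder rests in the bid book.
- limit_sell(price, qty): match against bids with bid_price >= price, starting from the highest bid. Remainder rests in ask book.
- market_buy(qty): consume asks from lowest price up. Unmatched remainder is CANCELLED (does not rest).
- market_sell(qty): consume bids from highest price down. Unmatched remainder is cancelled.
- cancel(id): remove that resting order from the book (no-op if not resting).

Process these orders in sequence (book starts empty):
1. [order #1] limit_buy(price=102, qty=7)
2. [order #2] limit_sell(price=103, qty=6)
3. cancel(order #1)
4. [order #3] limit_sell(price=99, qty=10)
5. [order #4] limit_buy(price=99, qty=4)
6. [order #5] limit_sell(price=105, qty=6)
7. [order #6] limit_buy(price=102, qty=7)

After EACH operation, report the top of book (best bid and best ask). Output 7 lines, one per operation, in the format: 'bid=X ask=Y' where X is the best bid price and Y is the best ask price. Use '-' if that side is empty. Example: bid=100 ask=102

Answer: bid=102 ask=-
bid=102 ask=103
bid=- ask=103
bid=- ask=99
bid=- ask=99
bid=- ask=99
bid=102 ask=103

Derivation:
After op 1 [order #1] limit_buy(price=102, qty=7): fills=none; bids=[#1:7@102] asks=[-]
After op 2 [order #2] limit_sell(price=103, qty=6): fills=none; bids=[#1:7@102] asks=[#2:6@103]
After op 3 cancel(order #1): fills=none; bids=[-] asks=[#2:6@103]
After op 4 [order #3] limit_sell(price=99, qty=10): fills=none; bids=[-] asks=[#3:10@99 #2:6@103]
After op 5 [order #4] limit_buy(price=99, qty=4): fills=#4x#3:4@99; bids=[-] asks=[#3:6@99 #2:6@103]
After op 6 [order #5] limit_sell(price=105, qty=6): fills=none; bids=[-] asks=[#3:6@99 #2:6@103 #5:6@105]
After op 7 [order #6] limit_buy(price=102, qty=7): fills=#6x#3:6@99; bids=[#6:1@102] asks=[#2:6@103 #5:6@105]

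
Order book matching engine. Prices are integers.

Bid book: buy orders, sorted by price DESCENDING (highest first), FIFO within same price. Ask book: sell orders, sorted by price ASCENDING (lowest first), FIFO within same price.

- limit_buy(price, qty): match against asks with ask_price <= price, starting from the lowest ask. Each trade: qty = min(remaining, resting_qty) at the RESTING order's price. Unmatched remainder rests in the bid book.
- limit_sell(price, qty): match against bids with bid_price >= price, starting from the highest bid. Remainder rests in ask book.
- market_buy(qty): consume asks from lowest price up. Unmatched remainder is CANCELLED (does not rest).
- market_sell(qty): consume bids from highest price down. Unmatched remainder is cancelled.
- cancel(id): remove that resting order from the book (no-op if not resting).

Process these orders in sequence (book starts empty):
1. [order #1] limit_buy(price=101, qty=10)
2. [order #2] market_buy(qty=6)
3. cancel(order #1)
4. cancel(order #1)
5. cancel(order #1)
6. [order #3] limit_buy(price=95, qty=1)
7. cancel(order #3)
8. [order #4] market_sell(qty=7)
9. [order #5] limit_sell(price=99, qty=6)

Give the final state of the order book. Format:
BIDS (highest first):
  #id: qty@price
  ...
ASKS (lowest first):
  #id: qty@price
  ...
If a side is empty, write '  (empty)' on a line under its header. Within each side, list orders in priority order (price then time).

Answer: BIDS (highest first):
  (empty)
ASKS (lowest first):
  #5: 6@99

Derivation:
After op 1 [order #1] limit_buy(price=101, qty=10): fills=none; bids=[#1:10@101] asks=[-]
After op 2 [order #2] market_buy(qty=6): fills=none; bids=[#1:10@101] asks=[-]
After op 3 cancel(order #1): fills=none; bids=[-] asks=[-]
After op 4 cancel(order #1): fills=none; bids=[-] asks=[-]
After op 5 cancel(order #1): fills=none; bids=[-] asks=[-]
After op 6 [order #3] limit_buy(price=95, qty=1): fills=none; bids=[#3:1@95] asks=[-]
After op 7 cancel(order #3): fills=none; bids=[-] asks=[-]
After op 8 [order #4] market_sell(qty=7): fills=none; bids=[-] asks=[-]
After op 9 [order #5] limit_sell(price=99, qty=6): fills=none; bids=[-] asks=[#5:6@99]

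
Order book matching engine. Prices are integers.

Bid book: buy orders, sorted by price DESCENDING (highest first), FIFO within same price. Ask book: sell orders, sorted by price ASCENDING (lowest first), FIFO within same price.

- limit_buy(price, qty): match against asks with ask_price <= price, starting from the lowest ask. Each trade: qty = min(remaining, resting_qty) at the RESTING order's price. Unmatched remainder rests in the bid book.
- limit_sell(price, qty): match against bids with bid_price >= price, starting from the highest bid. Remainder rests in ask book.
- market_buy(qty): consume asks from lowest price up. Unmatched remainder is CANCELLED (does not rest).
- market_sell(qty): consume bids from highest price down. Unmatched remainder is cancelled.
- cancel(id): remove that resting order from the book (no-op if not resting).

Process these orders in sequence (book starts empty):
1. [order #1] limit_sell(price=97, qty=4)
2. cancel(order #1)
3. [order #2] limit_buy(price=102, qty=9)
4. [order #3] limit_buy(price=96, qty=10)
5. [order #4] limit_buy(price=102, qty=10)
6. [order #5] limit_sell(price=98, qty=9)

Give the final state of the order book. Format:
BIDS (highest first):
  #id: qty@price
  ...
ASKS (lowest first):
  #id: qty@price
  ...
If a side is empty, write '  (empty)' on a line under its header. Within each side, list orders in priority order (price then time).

After op 1 [order #1] limit_sell(price=97, qty=4): fills=none; bids=[-] asks=[#1:4@97]
After op 2 cancel(order #1): fills=none; bids=[-] asks=[-]
After op 3 [order #2] limit_buy(price=102, qty=9): fills=none; bids=[#2:9@102] asks=[-]
After op 4 [order #3] limit_buy(price=96, qty=10): fills=none; bids=[#2:9@102 #3:10@96] asks=[-]
After op 5 [order #4] limit_buy(price=102, qty=10): fills=none; bids=[#2:9@102 #4:10@102 #3:10@96] asks=[-]
After op 6 [order #5] limit_sell(price=98, qty=9): fills=#2x#5:9@102; bids=[#4:10@102 #3:10@96] asks=[-]

Answer: BIDS (highest first):
  #4: 10@102
  #3: 10@96
ASKS (lowest first):
  (empty)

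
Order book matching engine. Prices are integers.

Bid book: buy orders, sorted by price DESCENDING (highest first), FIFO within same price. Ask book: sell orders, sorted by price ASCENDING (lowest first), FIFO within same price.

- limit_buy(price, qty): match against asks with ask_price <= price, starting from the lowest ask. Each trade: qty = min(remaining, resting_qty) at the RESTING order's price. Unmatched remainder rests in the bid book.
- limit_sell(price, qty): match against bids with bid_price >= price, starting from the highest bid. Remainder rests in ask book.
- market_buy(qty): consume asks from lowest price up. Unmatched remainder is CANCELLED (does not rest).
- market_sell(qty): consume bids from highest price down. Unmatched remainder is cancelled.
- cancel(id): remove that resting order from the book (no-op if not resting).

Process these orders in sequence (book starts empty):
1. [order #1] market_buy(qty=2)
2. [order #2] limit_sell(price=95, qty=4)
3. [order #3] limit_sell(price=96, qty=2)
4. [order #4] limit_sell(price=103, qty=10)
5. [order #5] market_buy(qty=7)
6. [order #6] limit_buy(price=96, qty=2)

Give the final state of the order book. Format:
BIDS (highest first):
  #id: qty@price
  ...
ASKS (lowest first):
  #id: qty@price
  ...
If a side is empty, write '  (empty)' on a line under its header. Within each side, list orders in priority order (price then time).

Answer: BIDS (highest first):
  #6: 2@96
ASKS (lowest first):
  #4: 9@103

Derivation:
After op 1 [order #1] market_buy(qty=2): fills=none; bids=[-] asks=[-]
After op 2 [order #2] limit_sell(price=95, qty=4): fills=none; bids=[-] asks=[#2:4@95]
After op 3 [order #3] limit_sell(price=96, qty=2): fills=none; bids=[-] asks=[#2:4@95 #3:2@96]
After op 4 [order #4] limit_sell(price=103, qty=10): fills=none; bids=[-] asks=[#2:4@95 #3:2@96 #4:10@103]
After op 5 [order #5] market_buy(qty=7): fills=#5x#2:4@95 #5x#3:2@96 #5x#4:1@103; bids=[-] asks=[#4:9@103]
After op 6 [order #6] limit_buy(price=96, qty=2): fills=none; bids=[#6:2@96] asks=[#4:9@103]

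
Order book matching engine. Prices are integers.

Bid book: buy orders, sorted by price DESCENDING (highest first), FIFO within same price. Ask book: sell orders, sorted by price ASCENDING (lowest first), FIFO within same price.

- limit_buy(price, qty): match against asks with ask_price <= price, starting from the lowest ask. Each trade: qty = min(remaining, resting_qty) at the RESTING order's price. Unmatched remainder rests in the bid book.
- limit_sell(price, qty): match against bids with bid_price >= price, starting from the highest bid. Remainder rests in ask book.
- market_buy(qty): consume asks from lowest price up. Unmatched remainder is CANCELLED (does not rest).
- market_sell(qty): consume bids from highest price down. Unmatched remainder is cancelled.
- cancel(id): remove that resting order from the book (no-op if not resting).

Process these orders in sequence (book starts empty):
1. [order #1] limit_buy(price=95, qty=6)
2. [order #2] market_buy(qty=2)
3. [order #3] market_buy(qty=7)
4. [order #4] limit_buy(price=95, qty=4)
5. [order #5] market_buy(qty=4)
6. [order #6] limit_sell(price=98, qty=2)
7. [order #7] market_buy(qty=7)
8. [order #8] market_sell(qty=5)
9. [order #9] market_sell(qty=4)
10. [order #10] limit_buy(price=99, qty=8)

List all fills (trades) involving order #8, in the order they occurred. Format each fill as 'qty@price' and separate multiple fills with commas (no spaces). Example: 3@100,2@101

After op 1 [order #1] limit_buy(price=95, qty=6): fills=none; bids=[#1:6@95] asks=[-]
After op 2 [order #2] market_buy(qty=2): fills=none; bids=[#1:6@95] asks=[-]
After op 3 [order #3] market_buy(qty=7): fills=none; bids=[#1:6@95] asks=[-]
After op 4 [order #4] limit_buy(price=95, qty=4): fills=none; bids=[#1:6@95 #4:4@95] asks=[-]
After op 5 [order #5] market_buy(qty=4): fills=none; bids=[#1:6@95 #4:4@95] asks=[-]
After op 6 [order #6] limit_sell(price=98, qty=2): fills=none; bids=[#1:6@95 #4:4@95] asks=[#6:2@98]
After op 7 [order #7] market_buy(qty=7): fills=#7x#6:2@98; bids=[#1:6@95 #4:4@95] asks=[-]
After op 8 [order #8] market_sell(qty=5): fills=#1x#8:5@95; bids=[#1:1@95 #4:4@95] asks=[-]
After op 9 [order #9] market_sell(qty=4): fills=#1x#9:1@95 #4x#9:3@95; bids=[#4:1@95] asks=[-]
After op 10 [order #10] limit_buy(price=99, qty=8): fills=none; bids=[#10:8@99 #4:1@95] asks=[-]

Answer: 5@95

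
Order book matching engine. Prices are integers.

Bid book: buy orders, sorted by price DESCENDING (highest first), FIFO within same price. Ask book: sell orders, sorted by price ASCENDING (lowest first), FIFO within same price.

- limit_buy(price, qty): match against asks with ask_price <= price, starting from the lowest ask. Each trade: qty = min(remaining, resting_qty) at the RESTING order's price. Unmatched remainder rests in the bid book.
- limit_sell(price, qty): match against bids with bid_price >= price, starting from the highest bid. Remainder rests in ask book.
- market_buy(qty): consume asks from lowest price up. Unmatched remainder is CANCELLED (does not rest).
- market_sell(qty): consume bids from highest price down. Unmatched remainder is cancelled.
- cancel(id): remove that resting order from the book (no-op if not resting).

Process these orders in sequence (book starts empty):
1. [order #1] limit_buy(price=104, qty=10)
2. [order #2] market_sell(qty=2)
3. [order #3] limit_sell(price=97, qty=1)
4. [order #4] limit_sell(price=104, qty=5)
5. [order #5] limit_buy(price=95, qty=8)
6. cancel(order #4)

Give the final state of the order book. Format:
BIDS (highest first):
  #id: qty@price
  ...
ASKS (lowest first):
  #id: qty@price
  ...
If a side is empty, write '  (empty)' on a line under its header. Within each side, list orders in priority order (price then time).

After op 1 [order #1] limit_buy(price=104, qty=10): fills=none; bids=[#1:10@104] asks=[-]
After op 2 [order #2] market_sell(qty=2): fills=#1x#2:2@104; bids=[#1:8@104] asks=[-]
After op 3 [order #3] limit_sell(price=97, qty=1): fills=#1x#3:1@104; bids=[#1:7@104] asks=[-]
After op 4 [order #4] limit_sell(price=104, qty=5): fills=#1x#4:5@104; bids=[#1:2@104] asks=[-]
After op 5 [order #5] limit_buy(price=95, qty=8): fills=none; bids=[#1:2@104 #5:8@95] asks=[-]
After op 6 cancel(order #4): fills=none; bids=[#1:2@104 #5:8@95] asks=[-]

Answer: BIDS (highest first):
  #1: 2@104
  #5: 8@95
ASKS (lowest first):
  (empty)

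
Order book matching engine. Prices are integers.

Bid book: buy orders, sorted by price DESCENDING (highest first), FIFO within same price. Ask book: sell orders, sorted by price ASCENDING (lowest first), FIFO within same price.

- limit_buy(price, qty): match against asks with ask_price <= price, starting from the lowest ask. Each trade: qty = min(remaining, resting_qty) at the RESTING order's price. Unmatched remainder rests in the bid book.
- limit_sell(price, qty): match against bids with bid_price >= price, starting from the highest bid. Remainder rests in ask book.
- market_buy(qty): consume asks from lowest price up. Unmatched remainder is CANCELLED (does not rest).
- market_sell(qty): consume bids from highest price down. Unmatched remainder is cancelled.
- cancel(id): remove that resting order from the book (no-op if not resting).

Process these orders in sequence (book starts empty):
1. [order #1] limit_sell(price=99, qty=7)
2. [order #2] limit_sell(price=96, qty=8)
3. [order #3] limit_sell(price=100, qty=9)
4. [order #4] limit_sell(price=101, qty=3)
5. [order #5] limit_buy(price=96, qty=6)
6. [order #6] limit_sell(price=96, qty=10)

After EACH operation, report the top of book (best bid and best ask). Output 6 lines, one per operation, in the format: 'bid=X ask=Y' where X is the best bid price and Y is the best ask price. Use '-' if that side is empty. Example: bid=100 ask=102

Answer: bid=- ask=99
bid=- ask=96
bid=- ask=96
bid=- ask=96
bid=- ask=96
bid=- ask=96

Derivation:
After op 1 [order #1] limit_sell(price=99, qty=7): fills=none; bids=[-] asks=[#1:7@99]
After op 2 [order #2] limit_sell(price=96, qty=8): fills=none; bids=[-] asks=[#2:8@96 #1:7@99]
After op 3 [order #3] limit_sell(price=100, qty=9): fills=none; bids=[-] asks=[#2:8@96 #1:7@99 #3:9@100]
After op 4 [order #4] limit_sell(price=101, qty=3): fills=none; bids=[-] asks=[#2:8@96 #1:7@99 #3:9@100 #4:3@101]
After op 5 [order #5] limit_buy(price=96, qty=6): fills=#5x#2:6@96; bids=[-] asks=[#2:2@96 #1:7@99 #3:9@100 #4:3@101]
After op 6 [order #6] limit_sell(price=96, qty=10): fills=none; bids=[-] asks=[#2:2@96 #6:10@96 #1:7@99 #3:9@100 #4:3@101]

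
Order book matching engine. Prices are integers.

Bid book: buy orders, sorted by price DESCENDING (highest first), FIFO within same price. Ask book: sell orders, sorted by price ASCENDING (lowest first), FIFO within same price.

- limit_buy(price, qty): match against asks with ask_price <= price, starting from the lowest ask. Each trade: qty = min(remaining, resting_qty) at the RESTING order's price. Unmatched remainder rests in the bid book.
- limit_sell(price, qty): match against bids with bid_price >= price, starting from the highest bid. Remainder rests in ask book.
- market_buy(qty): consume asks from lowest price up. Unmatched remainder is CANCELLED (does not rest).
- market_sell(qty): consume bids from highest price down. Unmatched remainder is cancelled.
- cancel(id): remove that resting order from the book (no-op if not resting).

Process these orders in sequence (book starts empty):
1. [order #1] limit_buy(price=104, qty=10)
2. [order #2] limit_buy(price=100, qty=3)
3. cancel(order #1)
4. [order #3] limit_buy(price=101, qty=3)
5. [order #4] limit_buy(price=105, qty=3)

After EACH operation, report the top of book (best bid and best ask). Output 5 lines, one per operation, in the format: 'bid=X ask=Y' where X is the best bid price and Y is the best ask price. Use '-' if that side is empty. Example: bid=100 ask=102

After op 1 [order #1] limit_buy(price=104, qty=10): fills=none; bids=[#1:10@104] asks=[-]
After op 2 [order #2] limit_buy(price=100, qty=3): fills=none; bids=[#1:10@104 #2:3@100] asks=[-]
After op 3 cancel(order #1): fills=none; bids=[#2:3@100] asks=[-]
After op 4 [order #3] limit_buy(price=101, qty=3): fills=none; bids=[#3:3@101 #2:3@100] asks=[-]
After op 5 [order #4] limit_buy(price=105, qty=3): fills=none; bids=[#4:3@105 #3:3@101 #2:3@100] asks=[-]

Answer: bid=104 ask=-
bid=104 ask=-
bid=100 ask=-
bid=101 ask=-
bid=105 ask=-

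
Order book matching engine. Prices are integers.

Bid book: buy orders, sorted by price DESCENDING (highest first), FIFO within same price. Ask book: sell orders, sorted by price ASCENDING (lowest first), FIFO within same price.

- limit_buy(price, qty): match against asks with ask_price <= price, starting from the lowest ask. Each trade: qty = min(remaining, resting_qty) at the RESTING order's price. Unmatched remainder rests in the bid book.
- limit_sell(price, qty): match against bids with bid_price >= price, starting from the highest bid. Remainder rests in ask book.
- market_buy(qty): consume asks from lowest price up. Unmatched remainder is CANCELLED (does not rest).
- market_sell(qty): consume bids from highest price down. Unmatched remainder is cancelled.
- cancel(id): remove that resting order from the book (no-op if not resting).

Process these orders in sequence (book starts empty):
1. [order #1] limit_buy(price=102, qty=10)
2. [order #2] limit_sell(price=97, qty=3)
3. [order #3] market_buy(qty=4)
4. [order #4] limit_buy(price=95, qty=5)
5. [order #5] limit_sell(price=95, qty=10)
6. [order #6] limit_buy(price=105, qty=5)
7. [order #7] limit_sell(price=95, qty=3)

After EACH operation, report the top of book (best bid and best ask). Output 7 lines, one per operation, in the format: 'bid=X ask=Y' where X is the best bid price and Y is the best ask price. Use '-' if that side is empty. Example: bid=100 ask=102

Answer: bid=102 ask=-
bid=102 ask=-
bid=102 ask=-
bid=102 ask=-
bid=95 ask=-
bid=105 ask=-
bid=105 ask=-

Derivation:
After op 1 [order #1] limit_buy(price=102, qty=10): fills=none; bids=[#1:10@102] asks=[-]
After op 2 [order #2] limit_sell(price=97, qty=3): fills=#1x#2:3@102; bids=[#1:7@102] asks=[-]
After op 3 [order #3] market_buy(qty=4): fills=none; bids=[#1:7@102] asks=[-]
After op 4 [order #4] limit_buy(price=95, qty=5): fills=none; bids=[#1:7@102 #4:5@95] asks=[-]
After op 5 [order #5] limit_sell(price=95, qty=10): fills=#1x#5:7@102 #4x#5:3@95; bids=[#4:2@95] asks=[-]
After op 6 [order #6] limit_buy(price=105, qty=5): fills=none; bids=[#6:5@105 #4:2@95] asks=[-]
After op 7 [order #7] limit_sell(price=95, qty=3): fills=#6x#7:3@105; bids=[#6:2@105 #4:2@95] asks=[-]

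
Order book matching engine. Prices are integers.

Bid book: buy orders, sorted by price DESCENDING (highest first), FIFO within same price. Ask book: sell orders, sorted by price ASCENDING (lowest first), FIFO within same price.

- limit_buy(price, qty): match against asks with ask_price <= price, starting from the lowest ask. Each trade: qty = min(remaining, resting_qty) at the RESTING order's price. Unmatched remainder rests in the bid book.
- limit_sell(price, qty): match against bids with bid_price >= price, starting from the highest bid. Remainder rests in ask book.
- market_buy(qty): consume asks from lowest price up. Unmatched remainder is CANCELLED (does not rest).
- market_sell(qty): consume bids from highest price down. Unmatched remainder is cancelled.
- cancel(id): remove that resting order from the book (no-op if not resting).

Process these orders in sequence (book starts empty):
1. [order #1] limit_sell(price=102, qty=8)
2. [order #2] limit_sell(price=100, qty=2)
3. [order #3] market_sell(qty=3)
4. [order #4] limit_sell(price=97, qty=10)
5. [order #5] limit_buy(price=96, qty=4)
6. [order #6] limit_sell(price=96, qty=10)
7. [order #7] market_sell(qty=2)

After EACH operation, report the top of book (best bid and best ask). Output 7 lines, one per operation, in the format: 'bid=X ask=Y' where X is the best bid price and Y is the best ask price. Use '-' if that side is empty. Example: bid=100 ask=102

Answer: bid=- ask=102
bid=- ask=100
bid=- ask=100
bid=- ask=97
bid=96 ask=97
bid=- ask=96
bid=- ask=96

Derivation:
After op 1 [order #1] limit_sell(price=102, qty=8): fills=none; bids=[-] asks=[#1:8@102]
After op 2 [order #2] limit_sell(price=100, qty=2): fills=none; bids=[-] asks=[#2:2@100 #1:8@102]
After op 3 [order #3] market_sell(qty=3): fills=none; bids=[-] asks=[#2:2@100 #1:8@102]
After op 4 [order #4] limit_sell(price=97, qty=10): fills=none; bids=[-] asks=[#4:10@97 #2:2@100 #1:8@102]
After op 5 [order #5] limit_buy(price=96, qty=4): fills=none; bids=[#5:4@96] asks=[#4:10@97 #2:2@100 #1:8@102]
After op 6 [order #6] limit_sell(price=96, qty=10): fills=#5x#6:4@96; bids=[-] asks=[#6:6@96 #4:10@97 #2:2@100 #1:8@102]
After op 7 [order #7] market_sell(qty=2): fills=none; bids=[-] asks=[#6:6@96 #4:10@97 #2:2@100 #1:8@102]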